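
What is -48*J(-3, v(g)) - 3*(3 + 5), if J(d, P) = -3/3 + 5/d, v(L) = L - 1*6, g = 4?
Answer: 104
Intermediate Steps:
v(L) = -6 + L (v(L) = L - 6 = -6 + L)
J(d, P) = -1 + 5/d (J(d, P) = -3*⅓ + 5/d = -1 + 5/d)
-48*J(-3, v(g)) - 3*(3 + 5) = -48*(5 - 1*(-3))/(-3) - 3*(3 + 5) = -(-16)*(5 + 3) - 3*8 = -(-16)*8 - 24 = -48*(-8/3) - 24 = 128 - 24 = 104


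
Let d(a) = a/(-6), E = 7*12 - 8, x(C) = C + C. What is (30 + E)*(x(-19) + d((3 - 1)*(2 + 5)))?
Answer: -12826/3 ≈ -4275.3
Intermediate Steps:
x(C) = 2*C
E = 76 (E = 84 - 8 = 76)
d(a) = -a/6 (d(a) = a*(-⅙) = -a/6)
(30 + E)*(x(-19) + d((3 - 1)*(2 + 5))) = (30 + 76)*(2*(-19) - (3 - 1)*(2 + 5)/6) = 106*(-38 - 7/3) = 106*(-121/3) = -12826/3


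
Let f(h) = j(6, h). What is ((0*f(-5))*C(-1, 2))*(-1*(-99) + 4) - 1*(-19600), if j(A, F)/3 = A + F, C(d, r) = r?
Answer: 19600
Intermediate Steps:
j(A, F) = 3*A + 3*F (j(A, F) = 3*(A + F) = 3*A + 3*F)
f(h) = 18 + 3*h (f(h) = 3*6 + 3*h = 18 + 3*h)
((0*f(-5))*C(-1, 2))*(-1*(-99) + 4) - 1*(-19600) = ((0*(18 + 3*(-5)))*2)*(-1*(-99) + 4) - 1*(-19600) = ((0*(18 - 15))*2)*(99 + 4) + 19600 = ((0*3)*2)*103 + 19600 = (0*2)*103 + 19600 = 0*103 + 19600 = 0 + 19600 = 19600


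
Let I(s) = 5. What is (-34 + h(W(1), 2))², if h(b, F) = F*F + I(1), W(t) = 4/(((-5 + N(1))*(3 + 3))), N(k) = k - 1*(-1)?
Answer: 625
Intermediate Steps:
N(k) = 1 + k (N(k) = k + 1 = 1 + k)
W(t) = -2/9 (W(t) = 4/(((-5 + (1 + 1))*(3 + 3))) = 4/(((-5 + 2)*6)) = 4/((-3*6)) = 4/(-18) = 4*(-1/18) = -2/9)
h(b, F) = 5 + F² (h(b, F) = F*F + 5 = F² + 5 = 5 + F²)
(-34 + h(W(1), 2))² = (-34 + (5 + 2²))² = (-34 + (5 + 4))² = (-34 + 9)² = (-25)² = 625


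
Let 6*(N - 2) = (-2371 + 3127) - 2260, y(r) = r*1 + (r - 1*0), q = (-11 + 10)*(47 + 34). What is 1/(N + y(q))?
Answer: -3/1232 ≈ -0.0024351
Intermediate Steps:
q = -81 (q = -1*81 = -81)
y(r) = 2*r (y(r) = r + (r + 0) = r + r = 2*r)
N = -746/3 (N = 2 + ((-2371 + 3127) - 2260)/6 = 2 + (756 - 2260)/6 = 2 + (1/6)*(-1504) = 2 - 752/3 = -746/3 ≈ -248.67)
1/(N + y(q)) = 1/(-746/3 + 2*(-81)) = 1/(-746/3 - 162) = 1/(-1232/3) = -3/1232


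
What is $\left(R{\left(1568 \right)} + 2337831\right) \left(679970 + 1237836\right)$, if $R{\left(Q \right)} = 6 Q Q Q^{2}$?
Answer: $69556894648700317122$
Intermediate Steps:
$R{\left(Q \right)} = 6 Q^{4}$ ($R{\left(Q \right)} = 6 Q^{2} Q^{2} = 6 Q^{4}$)
$\left(R{\left(1568 \right)} + 2337831\right) \left(679970 + 1237836\right) = \left(6 \cdot 1568^{4} + 2337831\right) \left(679970 + 1237836\right) = \left(6 \cdot 6044831973376 + 2337831\right) 1917806 = \left(36268991840256 + 2337831\right) 1917806 = 36268994178087 \cdot 1917806 = 69556894648700317122$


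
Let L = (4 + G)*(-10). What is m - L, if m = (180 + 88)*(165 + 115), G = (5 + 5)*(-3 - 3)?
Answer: 74480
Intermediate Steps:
G = -60 (G = 10*(-6) = -60)
L = 560 (L = (4 - 60)*(-10) = -56*(-10) = 560)
m = 75040 (m = 268*280 = 75040)
m - L = 75040 - 1*560 = 75040 - 560 = 74480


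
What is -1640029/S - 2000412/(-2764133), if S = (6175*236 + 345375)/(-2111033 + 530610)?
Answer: 7164469256519141611/4982833455775 ≈ 1.4378e+6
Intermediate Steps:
S = -1802675/1580423 (S = (1457300 + 345375)/(-1580423) = 1802675*(-1/1580423) = -1802675/1580423 ≈ -1.1406)
-1640029/S - 2000412/(-2764133) = -1640029/(-1802675/1580423) - 2000412/(-2764133) = -1640029*(-1580423/1802675) - 2000412*(-1/2764133) = 2591939552267/1802675 + 2000412/2764133 = 7164469256519141611/4982833455775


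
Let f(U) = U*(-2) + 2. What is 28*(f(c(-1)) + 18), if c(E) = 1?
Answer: 504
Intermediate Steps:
f(U) = 2 - 2*U (f(U) = -2*U + 2 = 2 - 2*U)
28*(f(c(-1)) + 18) = 28*((2 - 2*1) + 18) = 28*((2 - 2) + 18) = 28*(0 + 18) = 28*18 = 504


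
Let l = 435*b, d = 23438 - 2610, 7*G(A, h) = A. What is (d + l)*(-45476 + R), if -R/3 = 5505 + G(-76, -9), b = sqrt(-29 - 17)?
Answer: -9033291052/7 - 188663415*I*sqrt(46)/7 ≈ -1.2905e+9 - 1.828e+8*I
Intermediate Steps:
b = I*sqrt(46) (b = sqrt(-46) = I*sqrt(46) ≈ 6.7823*I)
G(A, h) = A/7
R = -115377/7 (R = -3*(5505 + (1/7)*(-76)) = -3*(5505 - 76/7) = -3*38459/7 = -115377/7 ≈ -16482.)
d = 20828
l = 435*I*sqrt(46) (l = 435*(I*sqrt(46)) = 435*I*sqrt(46) ≈ 2950.3*I)
(d + l)*(-45476 + R) = (20828 + 435*I*sqrt(46))*(-45476 - 115377/7) = (20828 + 435*I*sqrt(46))*(-433709/7) = -9033291052/7 - 188663415*I*sqrt(46)/7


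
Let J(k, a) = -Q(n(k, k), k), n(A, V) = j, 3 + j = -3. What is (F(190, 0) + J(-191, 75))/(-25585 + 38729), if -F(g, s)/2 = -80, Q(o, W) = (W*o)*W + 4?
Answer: 109521/6572 ≈ 16.665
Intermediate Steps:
j = -6 (j = -3 - 3 = -6)
n(A, V) = -6
Q(o, W) = 4 + o*W² (Q(o, W) = o*W² + 4 = 4 + o*W²)
F(g, s) = 160 (F(g, s) = -2*(-80) = 160)
J(k, a) = -4 + 6*k² (J(k, a) = -(4 - 6*k²) = -4 + 6*k²)
(F(190, 0) + J(-191, 75))/(-25585 + 38729) = (160 + (-4 + 6*(-191)²))/(-25585 + 38729) = (160 + (-4 + 6*36481))/13144 = (160 + (-4 + 218886))*(1/13144) = (160 + 218882)*(1/13144) = 219042*(1/13144) = 109521/6572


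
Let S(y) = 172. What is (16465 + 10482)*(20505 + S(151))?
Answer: 557183119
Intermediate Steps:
(16465 + 10482)*(20505 + S(151)) = (16465 + 10482)*(20505 + 172) = 26947*20677 = 557183119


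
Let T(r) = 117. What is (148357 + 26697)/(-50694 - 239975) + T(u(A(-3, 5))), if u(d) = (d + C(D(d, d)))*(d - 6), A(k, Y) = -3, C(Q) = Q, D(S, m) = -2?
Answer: 33833219/290669 ≈ 116.40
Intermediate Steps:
u(d) = (-6 + d)*(-2 + d) (u(d) = (d - 2)*(d - 6) = (-2 + d)*(-6 + d) = (-6 + d)*(-2 + d))
(148357 + 26697)/(-50694 - 239975) + T(u(A(-3, 5))) = (148357 + 26697)/(-50694 - 239975) + 117 = 175054/(-290669) + 117 = 175054*(-1/290669) + 117 = -175054/290669 + 117 = 33833219/290669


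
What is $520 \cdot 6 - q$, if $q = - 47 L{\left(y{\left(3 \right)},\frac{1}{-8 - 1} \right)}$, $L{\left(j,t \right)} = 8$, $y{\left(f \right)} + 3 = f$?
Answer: $3496$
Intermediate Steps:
$y{\left(f \right)} = -3 + f$
$q = -376$ ($q = \left(-47\right) 8 = -376$)
$520 \cdot 6 - q = 520 \cdot 6 - -376 = 3120 + 376 = 3496$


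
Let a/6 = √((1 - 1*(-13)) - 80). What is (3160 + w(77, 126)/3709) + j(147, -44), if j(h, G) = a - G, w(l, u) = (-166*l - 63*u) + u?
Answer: 11863042/3709 + 6*I*√66 ≈ 3198.4 + 48.744*I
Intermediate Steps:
w(l, u) = -166*l - 62*u
a = 6*I*√66 (a = 6*√((1 - 1*(-13)) - 80) = 6*√((1 + 13) - 80) = 6*√(14 - 80) = 6*√(-66) = 6*(I*√66) = 6*I*√66 ≈ 48.744*I)
j(h, G) = -G + 6*I*√66 (j(h, G) = 6*I*√66 - G = -G + 6*I*√66)
(3160 + w(77, 126)/3709) + j(147, -44) = (3160 + (-166*77 - 62*126)/3709) + (-1*(-44) + 6*I*√66) = (3160 + (-12782 - 7812)*(1/3709)) + (44 + 6*I*√66) = (3160 - 20594*1/3709) + (44 + 6*I*√66) = (3160 - 20594/3709) + (44 + 6*I*√66) = 11699846/3709 + (44 + 6*I*√66) = 11863042/3709 + 6*I*√66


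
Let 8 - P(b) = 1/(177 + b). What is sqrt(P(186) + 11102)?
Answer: sqrt(12098787)/33 ≈ 105.40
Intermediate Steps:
P(b) = 8 - 1/(177 + b)
sqrt(P(186) + 11102) = sqrt((1415 + 8*186)/(177 + 186) + 11102) = sqrt((1415 + 1488)/363 + 11102) = sqrt((1/363)*2903 + 11102) = sqrt(2903/363 + 11102) = sqrt(4032929/363) = sqrt(12098787)/33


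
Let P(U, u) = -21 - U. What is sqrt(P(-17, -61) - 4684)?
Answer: 4*I*sqrt(293) ≈ 68.469*I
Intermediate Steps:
sqrt(P(-17, -61) - 4684) = sqrt((-21 - 1*(-17)) - 4684) = sqrt((-21 + 17) - 4684) = sqrt(-4 - 4684) = sqrt(-4688) = 4*I*sqrt(293)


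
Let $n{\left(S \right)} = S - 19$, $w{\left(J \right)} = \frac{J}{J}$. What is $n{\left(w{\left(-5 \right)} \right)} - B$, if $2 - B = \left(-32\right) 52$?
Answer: $-1684$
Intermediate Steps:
$w{\left(J \right)} = 1$
$n{\left(S \right)} = -19 + S$
$B = 1666$ ($B = 2 - \left(-32\right) 52 = 2 - -1664 = 2 + 1664 = 1666$)
$n{\left(w{\left(-5 \right)} \right)} - B = \left(-19 + 1\right) - 1666 = -18 - 1666 = -1684$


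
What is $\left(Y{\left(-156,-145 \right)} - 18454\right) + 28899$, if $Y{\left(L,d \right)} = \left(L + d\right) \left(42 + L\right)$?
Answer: $44759$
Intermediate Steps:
$Y{\left(L,d \right)} = \left(42 + L\right) \left(L + d\right)$
$\left(Y{\left(-156,-145 \right)} - 18454\right) + 28899 = \left(\left(\left(-156\right)^{2} + 42 \left(-156\right) + 42 \left(-145\right) - -22620\right) - 18454\right) + 28899 = \left(\left(24336 - 6552 - 6090 + 22620\right) - 18454\right) + 28899 = \left(34314 - 18454\right) + 28899 = 15860 + 28899 = 44759$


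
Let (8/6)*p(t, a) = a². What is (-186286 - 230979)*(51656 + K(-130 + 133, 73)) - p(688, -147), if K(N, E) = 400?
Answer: -86884652187/4 ≈ -2.1721e+10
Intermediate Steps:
p(t, a) = 3*a²/4
(-186286 - 230979)*(51656 + K(-130 + 133, 73)) - p(688, -147) = (-186286 - 230979)*(51656 + 400) - 3*(-147)²/4 = -417265*52056 - 3*21609/4 = -21721146840 - 1*64827/4 = -21721146840 - 64827/4 = -86884652187/4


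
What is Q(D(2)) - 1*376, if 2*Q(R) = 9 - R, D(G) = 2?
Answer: -745/2 ≈ -372.50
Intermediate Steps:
Q(R) = 9/2 - R/2 (Q(R) = (9 - R)/2 = 9/2 - R/2)
Q(D(2)) - 1*376 = (9/2 - ½*2) - 1*376 = (9/2 - 1) - 376 = 7/2 - 376 = -745/2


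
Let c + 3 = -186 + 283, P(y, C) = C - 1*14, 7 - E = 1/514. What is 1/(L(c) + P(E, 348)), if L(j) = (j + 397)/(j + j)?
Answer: 188/63283 ≈ 0.0029708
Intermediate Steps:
E = 3597/514 (E = 7 - 1/514 = 3597/514 ≈ 6.9981)
P(y, C) = -14 + C (P(y, C) = C - 14 = -14 + C)
c = 94 (c = -3 + (-186 + 283) = -3 + 97 = 94)
L(j) = (397 + j)/(2*j) (L(j) = (397 + j)/((2*j)) = (397 + j)*(1/(2*j)) = (397 + j)/(2*j))
1/(L(c) + P(E, 348)) = 1/((½)*(397 + 94)/94 + (-14 + 348)) = 1/((½)*(1/94)*491 + 334) = 1/(491/188 + 334) = 1/(63283/188) = 188/63283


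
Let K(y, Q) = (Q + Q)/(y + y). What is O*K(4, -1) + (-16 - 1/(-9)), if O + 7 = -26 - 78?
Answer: 427/36 ≈ 11.861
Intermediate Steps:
K(y, Q) = Q/y (K(y, Q) = (2*Q)/((2*y)) = (2*Q)*(1/(2*y)) = Q/y)
O = -111 (O = -7 + (-26 - 78) = -7 - 104 = -111)
O*K(4, -1) + (-16 - 1/(-9)) = -(-111)/4 + (-16 - 1/(-9)) = -(-111)/4 + (-16 - 1*(-⅑)) = -111*(-¼) + (-16 + ⅑) = 111/4 - 143/9 = 427/36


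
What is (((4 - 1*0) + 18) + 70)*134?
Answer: 12328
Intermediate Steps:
(((4 - 1*0) + 18) + 70)*134 = (((4 + 0) + 18) + 70)*134 = ((4 + 18) + 70)*134 = (22 + 70)*134 = 92*134 = 12328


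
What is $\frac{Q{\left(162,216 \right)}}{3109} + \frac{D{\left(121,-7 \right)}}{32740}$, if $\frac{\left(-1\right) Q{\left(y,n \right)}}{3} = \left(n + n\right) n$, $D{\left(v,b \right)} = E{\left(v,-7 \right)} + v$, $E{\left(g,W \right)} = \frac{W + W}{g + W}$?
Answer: $- \frac{52238954347}{580195362} \approx -90.037$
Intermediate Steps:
$E{\left(g,W \right)} = \frac{2 W}{W + g}$
$D{\left(v,b \right)} = v - \frac{14}{-7 + v}$ ($D{\left(v,b \right)} = 2 \left(-7\right) \frac{1}{-7 + v} + v = - \frac{14}{-7 + v} + v = v - \frac{14}{-7 + v}$)
$Q{\left(y,n \right)} = - 6 n^{2}$ ($Q{\left(y,n \right)} = - 3 \left(n + n\right) n = - 3 \cdot 2 n n = - 3 \cdot 2 n^{2} = - 6 n^{2}$)
$\frac{Q{\left(162,216 \right)}}{3109} + \frac{D{\left(121,-7 \right)}}{32740} = \frac{\left(-6\right) 216^{2}}{3109} + \frac{\frac{1}{-7 + 121} \left(-14 + 121 \left(-7 + 121\right)\right)}{32740} = \left(-6\right) 46656 \cdot \frac{1}{3109} + \frac{-14 + 121 \cdot 114}{114} \cdot \frac{1}{32740} = \left(-279936\right) \frac{1}{3109} + \frac{-14 + 13794}{114} \cdot \frac{1}{32740} = - \frac{279936}{3109} + \frac{1}{114} \cdot 13780 \cdot \frac{1}{32740} = - \frac{279936}{3109} + \frac{6890}{57} \cdot \frac{1}{32740} = - \frac{279936}{3109} + \frac{689}{186618} = - \frac{52238954347}{580195362}$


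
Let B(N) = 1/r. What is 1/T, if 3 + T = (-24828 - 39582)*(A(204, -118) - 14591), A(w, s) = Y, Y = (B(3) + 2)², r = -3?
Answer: 3/2818882171 ≈ 1.0643e-9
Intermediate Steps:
B(N) = -⅓ (B(N) = 1/(-3) = -⅓)
Y = 25/9 (Y = (-⅓ + 2)² = (5/3)² = 25/9 ≈ 2.7778)
A(w, s) = 25/9
T = 2818882171/3 (T = -3 + (-24828 - 39582)*(25/9 - 14591) = -3 - 64410*(-131294/9) = -3 + 2818882180/3 = 2818882171/3 ≈ 9.3963e+8)
1/T = 1/(2818882171/3) = 3/2818882171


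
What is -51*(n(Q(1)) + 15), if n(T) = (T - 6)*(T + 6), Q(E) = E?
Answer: 1020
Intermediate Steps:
n(T) = (-6 + T)*(6 + T)
-51*(n(Q(1)) + 15) = -51*((-36 + 1²) + 15) = -51*((-36 + 1) + 15) = -51*(-35 + 15) = -51*(-20) = 1020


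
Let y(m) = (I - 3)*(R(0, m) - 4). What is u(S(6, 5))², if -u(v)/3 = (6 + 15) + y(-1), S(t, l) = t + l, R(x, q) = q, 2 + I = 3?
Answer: 8649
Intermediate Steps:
I = 1 (I = -2 + 3 = 1)
S(t, l) = l + t
y(m) = 8 - 2*m (y(m) = (1 - 3)*(m - 4) = -2*(-4 + m) = 8 - 2*m)
u(v) = -93 (u(v) = -3*((6 + 15) + (8 - 2*(-1))) = -3*(21 + (8 + 2)) = -3*(21 + 10) = -3*31 = -93)
u(S(6, 5))² = (-93)² = 8649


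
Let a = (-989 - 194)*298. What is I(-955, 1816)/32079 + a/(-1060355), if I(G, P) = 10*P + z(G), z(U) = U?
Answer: 266237351/306442595 ≈ 0.86880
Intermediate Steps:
I(G, P) = G + 10*P (I(G, P) = 10*P + G = G + 10*P)
a = -352534 (a = -1183*298 = -352534)
I(-955, 1816)/32079 + a/(-1060355) = (-955 + 10*1816)/32079 - 352534/(-1060355) = (-955 + 18160)*(1/32079) - 352534*(-1/1060355) = 17205*(1/32079) + 352534/1060355 = 155/289 + 352534/1060355 = 266237351/306442595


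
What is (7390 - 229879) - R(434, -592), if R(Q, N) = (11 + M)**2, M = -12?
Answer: -222490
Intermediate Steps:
R(Q, N) = 1 (R(Q, N) = (11 - 12)**2 = (-1)**2 = 1)
(7390 - 229879) - R(434, -592) = (7390 - 229879) - 1*1 = -222489 - 1 = -222490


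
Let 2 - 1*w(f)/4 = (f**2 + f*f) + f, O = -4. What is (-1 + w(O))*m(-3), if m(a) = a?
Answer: 315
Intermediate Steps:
w(f) = 8 - 8*f**2 - 4*f (w(f) = 8 - 4*((f**2 + f*f) + f) = 8 - 4*((f**2 + f**2) + f) = 8 - 4*(2*f**2 + f) = 8 - 4*(f + 2*f**2) = 8 + (-8*f**2 - 4*f) = 8 - 8*f**2 - 4*f)
(-1 + w(O))*m(-3) = (-1 + (8 - 8*(-4)**2 - 4*(-4)))*(-3) = (-1 + (8 - 8*16 + 16))*(-3) = (-1 + (8 - 128 + 16))*(-3) = (-1 - 104)*(-3) = -105*(-3) = 315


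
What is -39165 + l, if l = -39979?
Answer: -79144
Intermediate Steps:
-39165 + l = -39165 - 39979 = -79144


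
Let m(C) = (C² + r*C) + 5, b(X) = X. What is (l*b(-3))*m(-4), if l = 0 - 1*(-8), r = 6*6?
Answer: 2952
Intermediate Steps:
r = 36
m(C) = 5 + C² + 36*C (m(C) = (C² + 36*C) + 5 = 5 + C² + 36*C)
l = 8 (l = 0 + 8 = 8)
(l*b(-3))*m(-4) = (8*(-3))*(5 + (-4)² + 36*(-4)) = -24*(5 + 16 - 144) = -24*(-123) = 2952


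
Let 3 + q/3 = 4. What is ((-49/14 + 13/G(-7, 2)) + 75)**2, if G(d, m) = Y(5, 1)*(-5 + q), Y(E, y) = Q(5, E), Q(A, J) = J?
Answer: 123201/25 ≈ 4928.0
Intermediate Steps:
Y(E, y) = E
q = 3 (q = -9 + 3*4 = -9 + 12 = 3)
G(d, m) = -10 (G(d, m) = 5*(-5 + 3) = 5*(-2) = -10)
((-49/14 + 13/G(-7, 2)) + 75)**2 = ((-49/14 + 13/(-10)) + 75)**2 = ((-49*1/14 + 13*(-1/10)) + 75)**2 = ((-7/2 - 13/10) + 75)**2 = (-24/5 + 75)**2 = (351/5)**2 = 123201/25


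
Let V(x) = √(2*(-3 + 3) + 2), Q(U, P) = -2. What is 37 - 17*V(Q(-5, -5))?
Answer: 37 - 17*√2 ≈ 12.958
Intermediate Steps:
V(x) = √2 (V(x) = √(2*0 + 2) = √(0 + 2) = √2)
37 - 17*V(Q(-5, -5)) = 37 - 17*√2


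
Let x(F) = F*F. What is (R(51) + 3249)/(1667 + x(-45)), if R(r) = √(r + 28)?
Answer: 3249/3692 + √79/3692 ≈ 0.88242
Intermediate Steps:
R(r) = √(28 + r)
x(F) = F²
(R(51) + 3249)/(1667 + x(-45)) = (√(28 + 51) + 3249)/(1667 + (-45)²) = (√79 + 3249)/(1667 + 2025) = (3249 + √79)/3692 = (3249 + √79)*(1/3692) = 3249/3692 + √79/3692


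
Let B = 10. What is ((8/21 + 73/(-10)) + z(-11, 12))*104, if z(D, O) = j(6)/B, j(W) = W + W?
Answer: -62452/105 ≈ -594.78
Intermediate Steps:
j(W) = 2*W
z(D, O) = 6/5 (z(D, O) = (2*6)/10 = 12*(⅒) = 6/5)
((8/21 + 73/(-10)) + z(-11, 12))*104 = ((8/21 + 73/(-10)) + 6/5)*104 = ((8*(1/21) + 73*(-⅒)) + 6/5)*104 = ((8/21 - 73/10) + 6/5)*104 = (-1453/210 + 6/5)*104 = -1201/210*104 = -62452/105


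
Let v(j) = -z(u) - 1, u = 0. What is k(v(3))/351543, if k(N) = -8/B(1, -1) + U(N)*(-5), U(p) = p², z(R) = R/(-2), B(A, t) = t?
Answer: 1/117181 ≈ 8.5338e-6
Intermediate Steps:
z(R) = -R/2 (z(R) = R*(-½) = -R/2)
v(j) = -1 (v(j) = -(-1)*0/2 - 1 = -1*0 - 1 = 0 - 1 = -1)
k(N) = 8 - 5*N² (k(N) = -8/(-1) + N²*(-5) = -8*(-1) - 5*N² = 8 - 5*N²)
k(v(3))/351543 = (8 - 5*(-1)²)/351543 = (8 - 5*1)*(1/351543) = (8 - 5)*(1/351543) = 3*(1/351543) = 1/117181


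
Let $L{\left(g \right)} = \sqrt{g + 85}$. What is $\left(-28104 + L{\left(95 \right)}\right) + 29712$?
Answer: $1608 + 6 \sqrt{5} \approx 1621.4$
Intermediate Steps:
$L{\left(g \right)} = \sqrt{85 + g}$
$\left(-28104 + L{\left(95 \right)}\right) + 29712 = \left(-28104 + \sqrt{85 + 95}\right) + 29712 = \left(-28104 + \sqrt{180}\right) + 29712 = \left(-28104 + 6 \sqrt{5}\right) + 29712 = 1608 + 6 \sqrt{5}$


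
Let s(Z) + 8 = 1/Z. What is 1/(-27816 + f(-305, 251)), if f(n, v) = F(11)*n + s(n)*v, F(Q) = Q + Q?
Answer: -305/11143121 ≈ -2.7371e-5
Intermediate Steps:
F(Q) = 2*Q
s(Z) = -8 + 1/Z
f(n, v) = 22*n + v*(-8 + 1/n) (f(n, v) = (2*11)*n + (-8 + 1/n)*v = 22*n + v*(-8 + 1/n))
1/(-27816 + f(-305, 251)) = 1/(-27816 + (-8*251 + 22*(-305) + 251/(-305))) = 1/(-27816 + (-2008 - 6710 + 251*(-1/305))) = 1/(-27816 + (-2008 - 6710 - 251/305)) = 1/(-27816 - 2659241/305) = 1/(-11143121/305) = -305/11143121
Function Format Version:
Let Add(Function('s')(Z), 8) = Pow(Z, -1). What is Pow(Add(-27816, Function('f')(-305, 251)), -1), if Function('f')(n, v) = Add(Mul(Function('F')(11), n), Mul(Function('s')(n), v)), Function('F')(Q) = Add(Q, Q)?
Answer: Rational(-305, 11143121) ≈ -2.7371e-5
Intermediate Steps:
Function('F')(Q) = Mul(2, Q)
Function('s')(Z) = Add(-8, Pow(Z, -1))
Function('f')(n, v) = Add(Mul(22, n), Mul(v, Add(-8, Pow(n, -1)))) (Function('f')(n, v) = Add(Mul(Mul(2, 11), n), Mul(Add(-8, Pow(n, -1)), v)) = Add(Mul(22, n), Mul(v, Add(-8, Pow(n, -1)))))
Pow(Add(-27816, Function('f')(-305, 251)), -1) = Pow(Add(-27816, Add(Mul(-8, 251), Mul(22, -305), Mul(251, Pow(-305, -1)))), -1) = Pow(Add(-27816, Add(-2008, -6710, Mul(251, Rational(-1, 305)))), -1) = Pow(Add(-27816, Add(-2008, -6710, Rational(-251, 305))), -1) = Pow(Add(-27816, Rational(-2659241, 305)), -1) = Pow(Rational(-11143121, 305), -1) = Rational(-305, 11143121)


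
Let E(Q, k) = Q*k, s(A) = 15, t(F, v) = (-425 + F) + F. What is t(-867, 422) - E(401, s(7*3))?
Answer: -8174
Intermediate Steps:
t(F, v) = -425 + 2*F
t(-867, 422) - E(401, s(7*3)) = (-425 + 2*(-867)) - 401*15 = (-425 - 1734) - 1*6015 = -2159 - 6015 = -8174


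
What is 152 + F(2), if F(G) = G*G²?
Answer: 160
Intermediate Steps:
F(G) = G³
152 + F(2) = 152 + 2³ = 152 + 8 = 160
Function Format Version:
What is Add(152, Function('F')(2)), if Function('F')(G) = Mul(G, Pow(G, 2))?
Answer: 160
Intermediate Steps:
Function('F')(G) = Pow(G, 3)
Add(152, Function('F')(2)) = Add(152, Pow(2, 3)) = Add(152, 8) = 160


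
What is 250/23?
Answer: 250/23 ≈ 10.870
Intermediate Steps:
250/23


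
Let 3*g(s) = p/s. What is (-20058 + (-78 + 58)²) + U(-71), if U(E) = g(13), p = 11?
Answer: -766651/39 ≈ -19658.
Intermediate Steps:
g(s) = 11/(3*s) (g(s) = (11/s)/3 = 11/(3*s))
U(E) = 11/39 (U(E) = (11/3)/13 = (11/3)*(1/13) = 11/39)
(-20058 + (-78 + 58)²) + U(-71) = (-20058 + (-78 + 58)²) + 11/39 = (-20058 + (-20)²) + 11/39 = (-20058 + 400) + 11/39 = -19658 + 11/39 = -766651/39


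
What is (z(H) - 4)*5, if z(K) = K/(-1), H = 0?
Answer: -20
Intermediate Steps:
z(K) = -K (z(K) = K*(-1) = -K)
(z(H) - 4)*5 = (-1*0 - 4)*5 = (0 - 4)*5 = -4*5 = -20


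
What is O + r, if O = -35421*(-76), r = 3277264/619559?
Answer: 1667853627028/619559 ≈ 2.6920e+6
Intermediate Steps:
r = 3277264/619559 (r = 3277264*(1/619559) = 3277264/619559 ≈ 5.2897)
O = 2691996
O + r = 2691996 + 3277264/619559 = 1667853627028/619559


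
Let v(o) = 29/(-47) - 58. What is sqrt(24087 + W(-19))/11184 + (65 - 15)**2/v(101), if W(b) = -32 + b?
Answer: -23500/551 + sqrt(6009)/5592 ≈ -42.636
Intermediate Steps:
v(o) = -2755/47 (v(o) = 29*(-1/47) - 58 = -29/47 - 58 = -2755/47)
sqrt(24087 + W(-19))/11184 + (65 - 15)**2/v(101) = sqrt(24087 + (-32 - 19))/11184 + (65 - 15)**2/(-2755/47) = sqrt(24087 - 51)*(1/11184) + 50**2*(-47/2755) = sqrt(24036)*(1/11184) + 2500*(-47/2755) = (2*sqrt(6009))*(1/11184) - 23500/551 = sqrt(6009)/5592 - 23500/551 = -23500/551 + sqrt(6009)/5592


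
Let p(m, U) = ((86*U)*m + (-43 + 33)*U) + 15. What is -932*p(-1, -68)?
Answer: -6098076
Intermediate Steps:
p(m, U) = 15 - 10*U + 86*U*m (p(m, U) = (86*U*m - 10*U) + 15 = (-10*U + 86*U*m) + 15 = 15 - 10*U + 86*U*m)
-932*p(-1, -68) = -932*(15 - 10*(-68) + 86*(-68)*(-1)) = -932*(15 + 680 + 5848) = -932*6543 = -6098076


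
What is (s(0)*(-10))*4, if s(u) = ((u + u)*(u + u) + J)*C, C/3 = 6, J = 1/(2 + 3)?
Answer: -144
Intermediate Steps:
J = ⅕ (J = 1/5 = ⅕ ≈ 0.20000)
C = 18 (C = 3*6 = 18)
s(u) = 18/5 + 72*u² (s(u) = ((u + u)*(u + u) + ⅕)*18 = ((2*u)*(2*u) + ⅕)*18 = (4*u² + ⅕)*18 = (⅕ + 4*u²)*18 = 18/5 + 72*u²)
(s(0)*(-10))*4 = ((18/5 + 72*0²)*(-10))*4 = ((18/5 + 72*0)*(-10))*4 = ((18/5 + 0)*(-10))*4 = ((18/5)*(-10))*4 = -36*4 = -144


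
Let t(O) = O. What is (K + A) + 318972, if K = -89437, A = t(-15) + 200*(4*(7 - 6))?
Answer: 230320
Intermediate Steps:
A = 785 (A = -15 + 200*(4*(7 - 6)) = -15 + 200*(4*1) = -15 + 200*4 = -15 + 800 = 785)
(K + A) + 318972 = (-89437 + 785) + 318972 = -88652 + 318972 = 230320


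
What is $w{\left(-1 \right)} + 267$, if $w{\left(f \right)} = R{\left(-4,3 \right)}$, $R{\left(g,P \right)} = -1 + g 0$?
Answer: $266$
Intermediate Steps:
$R{\left(g,P \right)} = -1$ ($R{\left(g,P \right)} = -1 + 0 = -1$)
$w{\left(f \right)} = -1$
$w{\left(-1 \right)} + 267 = -1 + 267 = 266$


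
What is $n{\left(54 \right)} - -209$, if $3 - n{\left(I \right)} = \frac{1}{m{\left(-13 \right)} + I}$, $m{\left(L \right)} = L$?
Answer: $\frac{8691}{41} \approx 211.98$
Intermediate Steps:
$n{\left(I \right)} = 3 - \frac{1}{-13 + I}$
$n{\left(54 \right)} - -209 = \frac{-40 + 3 \cdot 54}{-13 + 54} - -209 = \frac{-40 + 162}{41} + \left(-5745 + 5954\right) = \frac{1}{41} \cdot 122 + 209 = \frac{122}{41} + 209 = \frac{8691}{41}$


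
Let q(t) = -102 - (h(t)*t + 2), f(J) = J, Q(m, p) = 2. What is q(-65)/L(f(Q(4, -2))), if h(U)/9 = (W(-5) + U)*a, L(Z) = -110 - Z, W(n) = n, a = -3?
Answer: -61373/56 ≈ -1095.9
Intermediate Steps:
h(U) = 135 - 27*U (h(U) = 9*((-5 + U)*(-3)) = 9*(15 - 3*U) = 135 - 27*U)
q(t) = -104 - t*(135 - 27*t) (q(t) = -102 - ((135 - 27*t)*t + 2) = -102 - (t*(135 - 27*t) + 2) = -102 - (2 + t*(135 - 27*t)) = -102 + (-2 - t*(135 - 27*t)) = -104 - t*(135 - 27*t))
q(-65)/L(f(Q(4, -2))) = (-104 + 27*(-65)*(-5 - 65))/(-110 - 1*2) = (-104 + 27*(-65)*(-70))/(-110 - 2) = (-104 + 122850)/(-112) = 122746*(-1/112) = -61373/56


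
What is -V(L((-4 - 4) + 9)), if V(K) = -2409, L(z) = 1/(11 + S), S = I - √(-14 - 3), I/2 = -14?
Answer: 2409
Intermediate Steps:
I = -28 (I = 2*(-14) = -28)
S = -28 - I*√17 (S = -28 - √(-14 - 3) = -28 - √(-17) = -28 - I*√17 ≈ -28.0 - 4.1231*I)
L(z) = 1/(-17 - I*√17) (L(z) = 1/(11 + (-28 - I*√17)) = 1/(-17 - I*√17))
-V(L((-4 - 4) + 9)) = -1*(-2409) = 2409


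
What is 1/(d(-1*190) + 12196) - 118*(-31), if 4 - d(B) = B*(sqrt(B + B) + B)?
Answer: 21396666001/5849280 - 19*I*sqrt(95)/29246400 ≈ 3658.0 - 6.332e-6*I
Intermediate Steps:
d(B) = 4 - B*(B + sqrt(2)*sqrt(B)) (d(B) = 4 - B*(sqrt(B + B) + B) = 4 - B*(sqrt(2*B) + B) = 4 - B*(sqrt(2)*sqrt(B) + B) = 4 - B*(B + sqrt(2)*sqrt(B)))
1/(d(-1*190) + 12196) - 118*(-31) = 1/((4 - (-1*190)**2 - sqrt(2)*(-1*190)**(3/2)) + 12196) - 118*(-31) = 1/((4 - 1*(-190)**2 - sqrt(2)*(-190)**(3/2)) + 12196) + 3658 = 1/((4 - 1*36100 - sqrt(2)*(-190*I*sqrt(190))) + 12196) + 3658 = 1/((4 - 36100 + 380*I*sqrt(95)) + 12196) + 3658 = 1/((-36096 + 380*I*sqrt(95)) + 12196) + 3658 = 1/(-23900 + 380*I*sqrt(95)) + 3658 = 3658 + 1/(-23900 + 380*I*sqrt(95))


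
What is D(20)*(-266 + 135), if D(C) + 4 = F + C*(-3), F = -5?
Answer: 9039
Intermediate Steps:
D(C) = -9 - 3*C (D(C) = -4 + (-5 + C*(-3)) = -4 + (-5 - 3*C) = -9 - 3*C)
D(20)*(-266 + 135) = (-9 - 3*20)*(-266 + 135) = (-9 - 60)*(-131) = -69*(-131) = 9039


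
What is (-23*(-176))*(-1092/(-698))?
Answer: 2210208/349 ≈ 6333.0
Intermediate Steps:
(-23*(-176))*(-1092/(-698)) = 4048*(-1092*(-1/698)) = 4048*(546/349) = 2210208/349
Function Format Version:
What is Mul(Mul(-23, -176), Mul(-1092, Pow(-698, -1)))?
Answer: Rational(2210208, 349) ≈ 6333.0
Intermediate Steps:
Mul(Mul(-23, -176), Mul(-1092, Pow(-698, -1))) = Mul(4048, Mul(-1092, Rational(-1, 698))) = Mul(4048, Rational(546, 349)) = Rational(2210208, 349)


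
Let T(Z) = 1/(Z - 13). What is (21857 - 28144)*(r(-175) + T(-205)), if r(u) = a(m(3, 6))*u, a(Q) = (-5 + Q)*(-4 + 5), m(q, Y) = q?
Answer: -479691813/218 ≈ -2.2004e+6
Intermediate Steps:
a(Q) = -5 + Q (a(Q) = (-5 + Q)*1 = -5 + Q)
r(u) = -2*u (r(u) = (-5 + 3)*u = -2*u)
T(Z) = 1/(-13 + Z)
(21857 - 28144)*(r(-175) + T(-205)) = (21857 - 28144)*(-2*(-175) + 1/(-13 - 205)) = -6287*(350 + 1/(-218)) = -6287*(350 - 1/218) = -6287*76299/218 = -479691813/218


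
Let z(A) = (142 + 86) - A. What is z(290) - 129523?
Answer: -129585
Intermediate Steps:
z(A) = 228 - A
z(290) - 129523 = (228 - 1*290) - 129523 = (228 - 290) - 129523 = -62 - 129523 = -129585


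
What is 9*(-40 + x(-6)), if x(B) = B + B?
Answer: -468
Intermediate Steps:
x(B) = 2*B
9*(-40 + x(-6)) = 9*(-40 + 2*(-6)) = 9*(-40 - 12) = 9*(-52) = -468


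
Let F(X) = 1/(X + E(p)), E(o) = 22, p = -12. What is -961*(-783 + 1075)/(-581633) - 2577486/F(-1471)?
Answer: 2172269675591074/581633 ≈ 3.7348e+9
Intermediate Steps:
F(X) = 1/(22 + X) (F(X) = 1/(X + 22) = 1/(22 + X))
-961*(-783 + 1075)/(-581633) - 2577486/F(-1471) = -961*(-783 + 1075)/(-581633) - 2577486/(1/(22 - 1471)) = -961*292*(-1/581633) - 2577486/(1/(-1449)) = -280612*(-1/581633) - 2577486/(-1/1449) = 280612/581633 - 2577486*(-1449) = 280612/581633 + 3734777214 = 2172269675591074/581633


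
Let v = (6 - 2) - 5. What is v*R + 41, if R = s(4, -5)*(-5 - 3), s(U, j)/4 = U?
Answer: 169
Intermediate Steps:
s(U, j) = 4*U
v = -1 (v = 4 - 5 = -1)
R = -128 (R = (4*4)*(-5 - 3) = 16*(-8) = -128)
v*R + 41 = -1*(-128) + 41 = 128 + 41 = 169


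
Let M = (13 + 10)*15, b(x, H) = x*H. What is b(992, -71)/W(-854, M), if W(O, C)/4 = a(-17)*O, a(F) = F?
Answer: -8804/7259 ≈ -1.2128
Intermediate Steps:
b(x, H) = H*x
M = 345 (M = 23*15 = 345)
W(O, C) = -68*O (W(O, C) = 4*(-17*O) = -68*O)
b(992, -71)/W(-854, M) = (-71*992)/((-68*(-854))) = -70432/58072 = -70432*1/58072 = -8804/7259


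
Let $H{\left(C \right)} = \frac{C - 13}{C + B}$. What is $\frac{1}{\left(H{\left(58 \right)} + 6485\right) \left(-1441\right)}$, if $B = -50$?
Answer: $- \frac{8}{74823925} \approx -1.0692 \cdot 10^{-7}$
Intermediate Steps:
$H{\left(C \right)} = \frac{-13 + C}{-50 + C}$ ($H{\left(C \right)} = \frac{C - 13}{C - 50} = \frac{-13 + C}{-50 + C}$)
$\frac{1}{\left(H{\left(58 \right)} + 6485\right) \left(-1441\right)} = \frac{1}{\left(\frac{-13 + 58}{-50 + 58} + 6485\right) \left(-1441\right)} = \frac{1}{\frac{1}{8} \cdot 45 + 6485} \left(- \frac{1}{1441}\right) = \frac{1}{\frac{45}{8} + 6485} \left(- \frac{1}{1441}\right) = \frac{1}{\frac{51925}{8}} \left(- \frac{1}{1441}\right) = \frac{8}{51925} \left(- \frac{1}{1441}\right) = - \frac{8}{74823925}$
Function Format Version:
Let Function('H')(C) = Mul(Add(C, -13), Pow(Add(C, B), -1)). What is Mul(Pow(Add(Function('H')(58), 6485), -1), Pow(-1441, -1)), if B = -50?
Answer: Rational(-8, 74823925) ≈ -1.0692e-7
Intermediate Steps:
Function('H')(C) = Mul(Pow(Add(-50, C), -1), Add(-13, C)) (Function('H')(C) = Mul(Add(C, -13), Pow(Add(C, -50), -1)) = Mul(Add(-13, C), Pow(Add(-50, C), -1)) = Mul(Pow(Add(-50, C), -1), Add(-13, C)))
Mul(Pow(Add(Function('H')(58), 6485), -1), Pow(-1441, -1)) = Mul(Pow(Add(Mul(Pow(Add(-50, 58), -1), Add(-13, 58)), 6485), -1), Pow(-1441, -1)) = Mul(Pow(Add(Mul(Pow(8, -1), 45), 6485), -1), Rational(-1, 1441)) = Mul(Pow(Add(Mul(Rational(1, 8), 45), 6485), -1), Rational(-1, 1441)) = Mul(Pow(Add(Rational(45, 8), 6485), -1), Rational(-1, 1441)) = Mul(Pow(Rational(51925, 8), -1), Rational(-1, 1441)) = Mul(Rational(8, 51925), Rational(-1, 1441)) = Rational(-8, 74823925)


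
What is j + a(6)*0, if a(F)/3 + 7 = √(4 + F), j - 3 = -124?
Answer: -121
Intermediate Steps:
j = -121 (j = 3 - 124 = -121)
a(F) = -21 + 3*√(4 + F)
j + a(6)*0 = -121 + (-21 + 3*√(4 + 6))*0 = -121 + (-21 + 3*√10)*0 = -121 + 0 = -121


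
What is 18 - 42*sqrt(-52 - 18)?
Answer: 18 - 42*I*sqrt(70) ≈ 18.0 - 351.4*I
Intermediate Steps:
18 - 42*sqrt(-52 - 18) = 18 - 42*I*sqrt(70)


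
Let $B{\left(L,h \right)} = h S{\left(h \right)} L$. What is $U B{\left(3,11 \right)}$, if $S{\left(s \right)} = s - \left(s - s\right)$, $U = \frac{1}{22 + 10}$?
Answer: $\frac{363}{32} \approx 11.344$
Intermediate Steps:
$U = \frac{1}{32} \approx 0.03125$
$S{\left(s \right)} = s$ ($S{\left(s \right)} = s - 0 = s + 0 = s$)
$B{\left(L,h \right)} = L h^{2}$ ($B{\left(L,h \right)} = h h L = h^{2} L = L h^{2}$)
$U B{\left(3,11 \right)} = \frac{3 \cdot 11^{2}}{32} = \frac{3 \cdot 121}{32} = \frac{1}{32} \cdot 363 = \frac{363}{32}$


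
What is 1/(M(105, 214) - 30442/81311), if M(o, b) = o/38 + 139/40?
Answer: 61796360/362359531 ≈ 0.17054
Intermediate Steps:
M(o, b) = 139/40 + o/38 (M(o, b) = o*(1/38) + 139*(1/40) = o/38 + 139/40 = 139/40 + o/38)
1/(M(105, 214) - 30442/81311) = 1/((139/40 + (1/38)*105) - 30442/81311) = 1/((139/40 + 105/38) - 30442*1/81311) = 1/(4741/760 - 30442/81311) = 1/(362359531/61796360) = 61796360/362359531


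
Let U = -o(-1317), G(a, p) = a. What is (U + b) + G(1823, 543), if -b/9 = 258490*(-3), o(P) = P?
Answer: 6982370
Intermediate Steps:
b = 6979230 (b = -2326410*(-3) = -9*(-775470) = 6979230)
U = 1317 (U = -1*(-1317) = 1317)
(U + b) + G(1823, 543) = (1317 + 6979230) + 1823 = 6980547 + 1823 = 6982370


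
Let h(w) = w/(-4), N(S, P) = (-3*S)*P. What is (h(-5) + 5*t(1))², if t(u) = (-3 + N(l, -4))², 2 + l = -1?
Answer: 925680625/16 ≈ 5.7855e+7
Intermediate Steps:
l = -3 (l = -2 - 1 = -3)
N(S, P) = -3*P*S
h(w) = -w/4 (h(w) = w*(-¼) = -w/4)
t(u) = 1521 (t(u) = (-3 - 3*(-4)*(-3))² = (-3 - 36)² = (-39)² = 1521)
(h(-5) + 5*t(1))² = (-¼*(-5) + 5*1521)² = (5/4 + 7605)² = (30425/4)² = 925680625/16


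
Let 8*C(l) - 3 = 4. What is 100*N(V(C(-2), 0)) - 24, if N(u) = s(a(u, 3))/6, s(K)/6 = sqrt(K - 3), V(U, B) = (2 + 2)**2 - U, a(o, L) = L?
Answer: -24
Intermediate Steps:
C(l) = 7/8 (C(l) = 3/8 + (1/8)*4 = 3/8 + 1/2 = 7/8)
V(U, B) = 16 - U (V(U, B) = 4**2 - U = 16 - U)
s(K) = 6*sqrt(-3 + K) (s(K) = 6*sqrt(K - 3) = 6*sqrt(-3 + K))
N(u) = 0 (N(u) = (6*sqrt(-3 + 3))/6 = (6*sqrt(0))*(1/6) = (6*0)*(1/6) = 0*(1/6) = 0)
100*N(V(C(-2), 0)) - 24 = 100*0 - 24 = 0 - 24 = -24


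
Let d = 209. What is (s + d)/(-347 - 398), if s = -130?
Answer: -79/745 ≈ -0.10604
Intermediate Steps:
(s + d)/(-347 - 398) = (-130 + 209)/(-347 - 398) = 79/(-745) = 79*(-1/745) = -79/745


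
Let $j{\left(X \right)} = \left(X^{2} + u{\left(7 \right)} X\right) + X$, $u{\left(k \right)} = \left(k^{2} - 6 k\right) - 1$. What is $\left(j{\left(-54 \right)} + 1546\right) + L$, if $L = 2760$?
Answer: $6844$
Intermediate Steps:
$u{\left(k \right)} = -1 + k^{2} - 6 k$
$j{\left(X \right)} = X^{2} + 7 X$ ($j{\left(X \right)} = \left(X^{2} + \left(-1 + 7^{2} - 42\right) X\right) + X = \left(X^{2} + \left(-1 + 49 - 42\right) X\right) + X = \left(X^{2} + 6 X\right) + X = X^{2} + 7 X$)
$\left(j{\left(-54 \right)} + 1546\right) + L = \left(- 54 \left(7 - 54\right) + 1546\right) + 2760 = \left(\left(-54\right) \left(-47\right) + 1546\right) + 2760 = \left(2538 + 1546\right) + 2760 = 4084 + 2760 = 6844$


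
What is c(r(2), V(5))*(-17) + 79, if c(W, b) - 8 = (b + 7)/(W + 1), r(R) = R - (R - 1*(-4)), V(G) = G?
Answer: 11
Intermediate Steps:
r(R) = -4 (r(R) = R - (R + 4) = R - (4 + R) = R + (-4 - R) = -4)
c(W, b) = 8 + (7 + b)/(1 + W) (c(W, b) = 8 + (b + 7)/(W + 1) = 8 + (7 + b)/(1 + W))
c(r(2), V(5))*(-17) + 79 = ((15 + 5 + 8*(-4))/(1 - 4))*(-17) + 79 = ((15 + 5 - 32)/(-3))*(-17) + 79 = -⅓*(-12)*(-17) + 79 = 4*(-17) + 79 = -68 + 79 = 11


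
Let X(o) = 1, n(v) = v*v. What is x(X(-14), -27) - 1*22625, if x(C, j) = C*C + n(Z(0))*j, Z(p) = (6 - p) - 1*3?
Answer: -22867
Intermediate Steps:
Z(p) = 3 - p (Z(p) = (6 - p) - 3 = 3 - p)
n(v) = v**2
x(C, j) = C**2 + 9*j (x(C, j) = C*C + (3 - 1*0)**2*j = C**2 + (3 + 0)**2*j = C**2 + 3**2*j = C**2 + 9*j)
x(X(-14), -27) - 1*22625 = (1**2 + 9*(-27)) - 1*22625 = (1 - 243) - 22625 = -242 - 22625 = -22867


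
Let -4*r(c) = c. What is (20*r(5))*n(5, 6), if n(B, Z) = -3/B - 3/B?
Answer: 30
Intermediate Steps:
n(B, Z) = -6/B
r(c) = -c/4
(20*r(5))*n(5, 6) = (20*(-1/4*5))*(-6/5) = (20*(-5/4))*(-6*1/5) = -25*(-6/5) = 30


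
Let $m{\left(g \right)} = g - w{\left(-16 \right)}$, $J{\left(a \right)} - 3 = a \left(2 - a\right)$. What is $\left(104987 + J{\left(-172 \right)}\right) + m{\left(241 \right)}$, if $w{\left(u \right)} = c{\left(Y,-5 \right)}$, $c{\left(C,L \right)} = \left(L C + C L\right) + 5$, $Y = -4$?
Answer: $75258$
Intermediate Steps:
$c{\left(C,L \right)} = 5 + 2 C L$ ($c{\left(C,L \right)} = \left(C L + C L\right) + 5 = 2 C L + 5 = 5 + 2 C L$)
$w{\left(u \right)} = 45$ ($w{\left(u \right)} = 5 + 2 \left(-4\right) \left(-5\right) = 5 + 40 = 45$)
$J{\left(a \right)} = 3 + a \left(2 - a\right)$
$m{\left(g \right)} = -45 + g$ ($m{\left(g \right)} = g - 45 = -45 + g$)
$\left(104987 + J{\left(-172 \right)}\right) + m{\left(241 \right)} = \left(104987 + \left(3 - \left(-172\right)^{2} + 2 \left(-172\right)\right)\right) + \left(-45 + 241\right) = \left(104987 - 29925\right) + 196 = 75062 + 196 = 75258$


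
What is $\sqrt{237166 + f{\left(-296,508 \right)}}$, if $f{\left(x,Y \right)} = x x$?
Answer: $\sqrt{324782} \approx 569.9$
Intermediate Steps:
$f{\left(x,Y \right)} = x^{2}$
$\sqrt{237166 + f{\left(-296,508 \right)}} = \sqrt{237166 + \left(-296\right)^{2}} = \sqrt{237166 + 87616} = \sqrt{324782}$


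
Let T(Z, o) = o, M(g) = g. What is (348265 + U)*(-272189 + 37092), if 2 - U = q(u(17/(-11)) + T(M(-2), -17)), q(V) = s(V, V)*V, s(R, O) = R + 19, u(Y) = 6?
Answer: -81897215435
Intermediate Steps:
s(R, O) = 19 + R
q(V) = V*(19 + V) (q(V) = (19 + V)*V = V*(19 + V))
U = 90 (U = 2 - (6 - 17)*(19 + (6 - 17)) = 2 - (-11)*(19 - 11) = 2 - (-11)*8 = 2 - 1*(-88) = 2 + 88 = 90)
(348265 + U)*(-272189 + 37092) = (348265 + 90)*(-272189 + 37092) = 348355*(-235097) = -81897215435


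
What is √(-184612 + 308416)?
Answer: 6*√3439 ≈ 351.86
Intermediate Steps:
√(-184612 + 308416) = √123804 = 6*√3439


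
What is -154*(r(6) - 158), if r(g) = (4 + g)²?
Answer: 8932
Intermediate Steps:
-154*(r(6) - 158) = -154*((4 + 6)² - 158) = -154*(10² - 158) = -154*(100 - 158) = -154*(-58) = 8932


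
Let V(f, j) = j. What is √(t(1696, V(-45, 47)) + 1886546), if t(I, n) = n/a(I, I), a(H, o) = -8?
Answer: √30184642/4 ≈ 1373.5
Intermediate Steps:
t(I, n) = -n/8 (t(I, n) = n/(-8) = n*(-⅛) = -n/8)
√(t(1696, V(-45, 47)) + 1886546) = √(-⅛*47 + 1886546) = √(-47/8 + 1886546) = √(15092321/8) = √30184642/4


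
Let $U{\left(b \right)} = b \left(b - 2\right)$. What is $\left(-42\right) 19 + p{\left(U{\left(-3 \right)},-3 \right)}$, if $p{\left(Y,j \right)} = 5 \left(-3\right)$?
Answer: $-813$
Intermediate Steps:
$U{\left(b \right)} = b \left(-2 + b\right)$
$p{\left(Y,j \right)} = -15$
$\left(-42\right) 19 + p{\left(U{\left(-3 \right)},-3 \right)} = \left(-42\right) 19 - 15 = -798 - 15 = -813$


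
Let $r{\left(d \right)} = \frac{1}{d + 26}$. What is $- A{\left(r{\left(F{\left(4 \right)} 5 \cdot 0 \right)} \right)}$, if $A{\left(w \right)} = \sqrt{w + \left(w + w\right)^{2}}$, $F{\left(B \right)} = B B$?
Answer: $- \frac{\sqrt{30}}{26} \approx -0.21066$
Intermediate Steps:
$F{\left(B \right)} = B^{2}$
$r{\left(d \right)} = \frac{1}{26 + d}$
$A{\left(w \right)} = \sqrt{w + 4 w^{2}}$ ($A{\left(w \right)} = \sqrt{w + \left(2 w\right)^{2}} = \sqrt{w + 4 w^{2}}$)
$- A{\left(r{\left(F{\left(4 \right)} 5 \cdot 0 \right)} \right)} = - \sqrt{\frac{1 + \frac{4}{26 + 4^{2} \cdot 5 \cdot 0}}{26 + 4^{2} \cdot 5 \cdot 0}} = - \sqrt{\frac{1 + \frac{4}{26 + 16 \cdot 5 \cdot 0}}{26 + 16 \cdot 5 \cdot 0}} = - \sqrt{\frac{1 + \frac{4}{26 + 80 \cdot 0}}{26 + 80 \cdot 0}} = - \sqrt{\frac{1 + \frac{4}{26 + 0}}{26 + 0}} = - \sqrt{\frac{1 + \frac{4}{26}}{26}} = - \sqrt{\frac{1 + 4 \cdot \frac{1}{26}}{26}} = - \sqrt{\frac{1 + \frac{2}{13}}{26}} = - \sqrt{\frac{1}{26} \cdot \frac{15}{13}} = - \sqrt{\frac{15}{338}} = - \frac{\sqrt{30}}{26}$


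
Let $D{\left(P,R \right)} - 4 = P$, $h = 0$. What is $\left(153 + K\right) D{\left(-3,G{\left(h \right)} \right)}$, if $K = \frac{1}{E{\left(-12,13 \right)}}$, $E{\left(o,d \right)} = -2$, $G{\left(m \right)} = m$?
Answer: $\frac{305}{2} \approx 152.5$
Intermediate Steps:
$D{\left(P,R \right)} = 4 + P$
$K = - \frac{1}{2}$ ($K = \frac{1}{-2} = - \frac{1}{2} \approx -0.5$)
$\left(153 + K\right) D{\left(-3,G{\left(h \right)} \right)} = \left(153 - \frac{1}{2}\right) \left(4 - 3\right) = \frac{305}{2} \cdot 1 = \frac{305}{2}$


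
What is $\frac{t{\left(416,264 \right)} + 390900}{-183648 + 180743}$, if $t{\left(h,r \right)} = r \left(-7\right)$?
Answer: $- \frac{389052}{2905} \approx -133.93$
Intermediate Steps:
$t{\left(h,r \right)} = - 7 r$
$\frac{t{\left(416,264 \right)} + 390900}{-183648 + 180743} = \frac{\left(-7\right) 264 + 390900}{-183648 + 180743} = \frac{-1848 + 390900}{-2905} = 389052 \left(- \frac{1}{2905}\right) = - \frac{389052}{2905}$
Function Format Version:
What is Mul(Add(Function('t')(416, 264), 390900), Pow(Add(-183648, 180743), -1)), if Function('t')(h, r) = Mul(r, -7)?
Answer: Rational(-389052, 2905) ≈ -133.93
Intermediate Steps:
Function('t')(h, r) = Mul(-7, r)
Mul(Add(Function('t')(416, 264), 390900), Pow(Add(-183648, 180743), -1)) = Mul(Add(Mul(-7, 264), 390900), Pow(Add(-183648, 180743), -1)) = Mul(Add(-1848, 390900), Pow(-2905, -1)) = Mul(389052, Rational(-1, 2905)) = Rational(-389052, 2905)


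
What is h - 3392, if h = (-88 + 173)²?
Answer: 3833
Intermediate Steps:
h = 7225 (h = 85² = 7225)
h - 3392 = 7225 - 3392 = 3833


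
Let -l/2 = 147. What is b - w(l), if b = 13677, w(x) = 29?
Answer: 13648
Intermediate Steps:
l = -294 (l = -2*147 = -294)
b - w(l) = 13677 - 1*29 = 13677 - 29 = 13648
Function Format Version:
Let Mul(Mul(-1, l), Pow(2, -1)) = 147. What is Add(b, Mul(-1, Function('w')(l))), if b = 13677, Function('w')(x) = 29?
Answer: 13648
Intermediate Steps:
l = -294 (l = Mul(-2, 147) = -294)
Add(b, Mul(-1, Function('w')(l))) = Add(13677, Mul(-1, 29)) = Add(13677, -29) = 13648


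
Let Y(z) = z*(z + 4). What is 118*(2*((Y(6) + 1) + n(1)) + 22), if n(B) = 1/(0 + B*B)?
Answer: 17228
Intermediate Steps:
Y(z) = z*(4 + z)
n(B) = B⁻² (n(B) = 1/(0 + B²) = 1/(B²) = B⁻²)
118*(2*((Y(6) + 1) + n(1)) + 22) = 118*(2*((6*(4 + 6) + 1) + 1⁻²) + 22) = 118*(2*((6*10 + 1) + 1) + 22) = 118*(2*((60 + 1) + 1) + 22) = 118*(2*(61 + 1) + 22) = 118*(2*62 + 22) = 118*(124 + 22) = 118*146 = 17228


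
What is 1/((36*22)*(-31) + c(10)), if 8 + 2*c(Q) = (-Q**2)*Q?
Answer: -1/25056 ≈ -3.9911e-5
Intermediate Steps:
c(Q) = -4 - Q**3/2 (c(Q) = -4 + ((-Q**2)*Q)/2 = -4 + (-Q**3)/2 = -4 - Q**3/2)
1/((36*22)*(-31) + c(10)) = 1/((36*22)*(-31) + (-4 - 1/2*10**3)) = 1/(792*(-31) + (-4 - 1/2*1000)) = 1/(-24552 + (-4 - 500)) = 1/(-24552 - 504) = 1/(-25056) = -1/25056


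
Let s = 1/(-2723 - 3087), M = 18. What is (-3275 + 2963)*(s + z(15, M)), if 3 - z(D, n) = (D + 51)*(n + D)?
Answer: 1971333156/2905 ≈ 6.7860e+5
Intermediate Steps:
s = -1/5810 (s = 1/(-5810) = -1/5810 ≈ -0.00017212)
z(D, n) = 3 - (51 + D)*(D + n) (z(D, n) = 3 - (D + 51)*(n + D) = 3 - (51 + D)*(D + n))
(-3275 + 2963)*(s + z(15, M)) = (-3275 + 2963)*(-1/5810 + (3 - 1*15² - 51*15 - 51*18 - 1*15*18)) = -312*(-1/5810 + (3 - 1*225 - 765 - 918 - 270)) = -312*(-1/5810 + (3 - 225 - 765 - 918 - 270)) = -312*(-1/5810 - 2175) = -312*(-12636751/5810) = 1971333156/2905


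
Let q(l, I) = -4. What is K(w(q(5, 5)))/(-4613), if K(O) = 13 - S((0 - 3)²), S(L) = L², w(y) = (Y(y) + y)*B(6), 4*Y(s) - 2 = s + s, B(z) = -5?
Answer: 68/4613 ≈ 0.014741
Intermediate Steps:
Y(s) = ½ + s/2 (Y(s) = ½ + (s + s)/4 = ½ + (2*s)/4 = ½ + s/2)
w(y) = -5/2 - 15*y/2 (w(y) = ((½ + y/2) + y)*(-5) = (½ + 3*y/2)*(-5) = -5/2 - 15*y/2)
K(O) = -68 (K(O) = 13 - ((0 - 3)²)² = 13 - ((-3)²)² = 13 - 1*9² = 13 - 1*81 = 13 - 81 = -68)
K(w(q(5, 5)))/(-4613) = -68/(-4613) = -68*(-1/4613) = 68/4613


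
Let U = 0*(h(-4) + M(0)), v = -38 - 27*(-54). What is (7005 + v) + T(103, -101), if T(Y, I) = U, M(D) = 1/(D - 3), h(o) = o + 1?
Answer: 8425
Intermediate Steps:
h(o) = 1 + o
v = 1420 (v = -38 + 1458 = 1420)
M(D) = 1/(-3 + D)
U = 0 (U = 0*((1 - 4) + 1/(-3 + 0)) = 0*(-3 + 1/(-3)) = 0*(-3 - ⅓) = 0*(-10/3) = 0)
T(Y, I) = 0
(7005 + v) + T(103, -101) = (7005 + 1420) + 0 = 8425 + 0 = 8425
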